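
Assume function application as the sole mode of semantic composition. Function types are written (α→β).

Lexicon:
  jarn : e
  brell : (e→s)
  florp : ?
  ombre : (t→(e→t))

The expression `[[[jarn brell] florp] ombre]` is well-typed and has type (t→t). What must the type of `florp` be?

(s→((t→(e→t))→(t→t)))

[[[jarn brell] florp] ombre] must have type (t→t). The sister ombre has type (t→(e→t)); that is not a function onto (t→t), so [[jarn brell] florp] must be the functor, of type ((t→(e→t))→(t→t)).
[[jarn brell] florp] must have type ((t→(e→t))→(t→t)). The sister [jarn brell] has type s; that is not a function onto ((t→(e→t))→(t→t)), so florp must be the functor, of type (s→((t→(e→t))→(t→t))).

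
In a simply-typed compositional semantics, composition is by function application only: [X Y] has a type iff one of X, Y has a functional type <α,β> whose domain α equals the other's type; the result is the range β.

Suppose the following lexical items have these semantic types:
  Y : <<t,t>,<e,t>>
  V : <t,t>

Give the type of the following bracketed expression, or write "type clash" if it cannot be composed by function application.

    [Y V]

<e,t>

[Y V]: functor Y : <<t,t>,<e,t>>, argument V : <t,t>; result <e,t>.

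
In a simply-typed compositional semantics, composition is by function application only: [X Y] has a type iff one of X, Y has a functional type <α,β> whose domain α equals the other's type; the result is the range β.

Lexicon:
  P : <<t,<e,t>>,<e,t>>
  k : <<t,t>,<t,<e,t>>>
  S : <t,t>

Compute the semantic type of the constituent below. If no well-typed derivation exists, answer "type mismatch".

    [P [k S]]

<e,t>

[k S] — k of type <<t,t>,<t,<e,t>>> combines with S of type <t,t>: type <t,<e,t>>.
[P [k S]] — P of type <<t,<e,t>>,<e,t>> combines with [k S] of type <t,<e,t>>: type <e,t>.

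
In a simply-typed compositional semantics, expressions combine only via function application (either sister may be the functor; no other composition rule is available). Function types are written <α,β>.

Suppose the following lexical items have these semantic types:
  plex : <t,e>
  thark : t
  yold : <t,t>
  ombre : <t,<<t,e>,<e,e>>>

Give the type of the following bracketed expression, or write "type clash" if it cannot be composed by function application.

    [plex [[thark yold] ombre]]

<e,e>

[thark yold] — yold of type <t,t> combines with thark of type t: type t.
[[thark yold] ombre] — ombre of type <t,<<t,e>,<e,e>>> combines with [thark yold] of type t: type <<t,e>,<e,e>>.
[plex [[thark yold] ombre]] — [[thark yold] ombre] of type <<t,e>,<e,e>> combines with plex of type <t,e>: type <e,e>.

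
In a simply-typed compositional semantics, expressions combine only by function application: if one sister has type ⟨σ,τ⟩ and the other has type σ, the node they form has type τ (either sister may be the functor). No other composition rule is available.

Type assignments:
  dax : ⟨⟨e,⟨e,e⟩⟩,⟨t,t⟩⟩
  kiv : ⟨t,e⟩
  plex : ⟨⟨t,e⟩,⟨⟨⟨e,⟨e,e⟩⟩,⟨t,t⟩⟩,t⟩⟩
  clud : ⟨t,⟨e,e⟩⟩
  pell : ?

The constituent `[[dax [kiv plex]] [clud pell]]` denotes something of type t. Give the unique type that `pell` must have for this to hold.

At [[dax [kiv plex]] [clud pell]] (required: t): [dax [kiv plex]] is t, which is not a function with range t; hence [clud pell] is the functor — type ⟨t,t⟩.
At [clud pell] (required: ⟨t,t⟩): clud is ⟨t,⟨e,e⟩⟩, which is not a function with range ⟨t,t⟩; hence pell is the functor — type ⟨⟨t,⟨e,e⟩⟩,⟨t,t⟩⟩.

⟨⟨t,⟨e,e⟩⟩,⟨t,t⟩⟩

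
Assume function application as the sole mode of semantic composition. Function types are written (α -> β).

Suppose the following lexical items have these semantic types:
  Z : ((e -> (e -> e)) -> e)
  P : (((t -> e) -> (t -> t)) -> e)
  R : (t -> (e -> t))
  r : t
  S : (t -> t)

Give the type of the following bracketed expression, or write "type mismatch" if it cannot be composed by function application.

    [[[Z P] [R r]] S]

type mismatch

[Z P]: ((e -> (e -> e)) -> e) and (((t -> e) -> (t -> t)) -> e) cannot combine by function application — type clash.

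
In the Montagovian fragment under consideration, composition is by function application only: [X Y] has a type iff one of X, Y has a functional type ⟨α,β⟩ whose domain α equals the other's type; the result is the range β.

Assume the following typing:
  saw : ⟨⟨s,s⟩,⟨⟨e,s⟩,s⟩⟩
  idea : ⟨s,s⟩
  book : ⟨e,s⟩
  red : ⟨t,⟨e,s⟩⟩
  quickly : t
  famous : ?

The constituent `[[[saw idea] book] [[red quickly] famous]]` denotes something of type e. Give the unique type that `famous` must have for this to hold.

At [[[saw idea] book] [[red quickly] famous]] (required: e): [[saw idea] book] is s, which is not a function with range e; hence [[red quickly] famous] is the functor — type ⟨s,e⟩.
At [[red quickly] famous] (required: ⟨s,e⟩): [red quickly] is ⟨e,s⟩, which is not a function with range ⟨s,e⟩; hence famous is the functor — type ⟨⟨e,s⟩,⟨s,e⟩⟩.

⟨⟨e,s⟩,⟨s,e⟩⟩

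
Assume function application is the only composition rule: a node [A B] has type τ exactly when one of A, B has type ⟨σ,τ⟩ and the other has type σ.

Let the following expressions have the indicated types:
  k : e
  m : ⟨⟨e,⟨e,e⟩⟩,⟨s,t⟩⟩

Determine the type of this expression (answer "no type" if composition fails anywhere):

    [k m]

At [k m]: neither e nor ⟨⟨e,⟨e,e⟩⟩,⟨s,t⟩⟩ can take the other as argument; the node is ill-typed.

no type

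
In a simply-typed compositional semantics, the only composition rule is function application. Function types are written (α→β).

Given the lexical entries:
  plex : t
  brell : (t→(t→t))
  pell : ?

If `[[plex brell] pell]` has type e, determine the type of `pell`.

((t→t)→e)

[[plex brell] pell] is required to be e. [plex brell] : (t→t) cannot yield e as functor, so pell : ((t→t)→e).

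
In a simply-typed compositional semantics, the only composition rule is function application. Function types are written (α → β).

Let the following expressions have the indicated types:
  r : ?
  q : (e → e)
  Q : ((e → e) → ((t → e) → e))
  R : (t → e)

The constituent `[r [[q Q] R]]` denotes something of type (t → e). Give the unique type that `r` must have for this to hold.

At [r [[q Q] R]] (required: (t → e)): [[q Q] R] is e, which is not a function with range (t → e); hence r is the functor — type (e → (t → e)).

(e → (t → e))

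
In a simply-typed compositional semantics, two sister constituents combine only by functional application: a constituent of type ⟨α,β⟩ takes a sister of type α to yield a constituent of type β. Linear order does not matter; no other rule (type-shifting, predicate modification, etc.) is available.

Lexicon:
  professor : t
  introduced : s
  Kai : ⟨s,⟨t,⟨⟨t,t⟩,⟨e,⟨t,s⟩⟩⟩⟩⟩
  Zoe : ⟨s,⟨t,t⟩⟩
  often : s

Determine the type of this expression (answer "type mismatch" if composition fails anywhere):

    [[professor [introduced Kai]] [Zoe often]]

⟨e,⟨t,s⟩⟩

[introduced Kai]: functor Kai : ⟨s,⟨t,⟨⟨t,t⟩,⟨e,⟨t,s⟩⟩⟩⟩⟩, argument introduced : s; result ⟨t,⟨⟨t,t⟩,⟨e,⟨t,s⟩⟩⟩⟩.
[professor [introduced Kai]]: functor [introduced Kai] : ⟨t,⟨⟨t,t⟩,⟨e,⟨t,s⟩⟩⟩⟩, argument professor : t; result ⟨⟨t,t⟩,⟨e,⟨t,s⟩⟩⟩.
[Zoe often]: functor Zoe : ⟨s,⟨t,t⟩⟩, argument often : s; result ⟨t,t⟩.
[[professor [introduced Kai]] [Zoe often]]: functor [professor [introduced Kai]] : ⟨⟨t,t⟩,⟨e,⟨t,s⟩⟩⟩, argument [Zoe often] : ⟨t,t⟩; result ⟨e,⟨t,s⟩⟩.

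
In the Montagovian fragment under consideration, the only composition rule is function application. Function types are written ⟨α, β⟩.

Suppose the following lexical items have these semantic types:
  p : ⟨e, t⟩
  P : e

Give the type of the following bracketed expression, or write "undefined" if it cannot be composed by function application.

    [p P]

[p P]: functor p : ⟨e, t⟩, argument P : e; result t.

t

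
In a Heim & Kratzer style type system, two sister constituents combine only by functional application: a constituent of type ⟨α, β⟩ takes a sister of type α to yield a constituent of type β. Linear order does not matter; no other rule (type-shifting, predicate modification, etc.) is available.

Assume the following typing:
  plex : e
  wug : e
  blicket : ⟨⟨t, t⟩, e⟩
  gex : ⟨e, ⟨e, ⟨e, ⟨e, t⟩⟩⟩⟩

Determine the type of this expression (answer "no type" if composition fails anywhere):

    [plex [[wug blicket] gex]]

no type

[wug blicket]: e and ⟨⟨t, t⟩, e⟩ cannot combine by function application — type clash.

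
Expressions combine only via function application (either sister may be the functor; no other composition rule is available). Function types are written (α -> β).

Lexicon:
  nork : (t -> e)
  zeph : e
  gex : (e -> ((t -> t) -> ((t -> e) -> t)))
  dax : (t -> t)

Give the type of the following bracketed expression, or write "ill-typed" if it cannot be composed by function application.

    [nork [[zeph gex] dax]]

t

[zeph gex]: (e -> ((t -> t) -> ((t -> e) -> t))) applied to e yields ((t -> t) -> ((t -> e) -> t)).
[[zeph gex] dax]: ((t -> t) -> ((t -> e) -> t)) applied to (t -> t) yields ((t -> e) -> t).
[nork [[zeph gex] dax]]: ((t -> e) -> t) applied to (t -> e) yields t.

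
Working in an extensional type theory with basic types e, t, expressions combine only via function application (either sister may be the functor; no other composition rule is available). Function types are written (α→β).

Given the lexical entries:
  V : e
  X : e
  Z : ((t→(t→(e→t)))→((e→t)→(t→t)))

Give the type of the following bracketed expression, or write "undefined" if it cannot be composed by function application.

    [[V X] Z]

[V X]: e and e cannot combine by function application — type clash.

undefined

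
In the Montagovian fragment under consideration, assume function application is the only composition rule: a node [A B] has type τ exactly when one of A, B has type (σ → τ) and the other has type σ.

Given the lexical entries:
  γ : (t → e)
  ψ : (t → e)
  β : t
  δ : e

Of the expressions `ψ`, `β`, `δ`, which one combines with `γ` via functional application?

ψ : (t → e) — γ needs t; ψ needs t; neither fits.
β — combines: γ : (t → e) takes β : t as argument, giving e.
δ : e — γ needs t; δ needs nothing (atomic); neither fits.

β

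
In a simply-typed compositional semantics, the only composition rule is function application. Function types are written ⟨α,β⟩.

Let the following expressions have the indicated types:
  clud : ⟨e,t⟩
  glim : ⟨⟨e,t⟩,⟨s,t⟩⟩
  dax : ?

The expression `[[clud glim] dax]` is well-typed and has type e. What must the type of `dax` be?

⟨⟨s,t⟩,e⟩

At [[clud glim] dax] (required: e): [clud glim] is ⟨s,t⟩, which is not a function with range e; hence dax is the functor — type ⟨⟨s,t⟩,e⟩.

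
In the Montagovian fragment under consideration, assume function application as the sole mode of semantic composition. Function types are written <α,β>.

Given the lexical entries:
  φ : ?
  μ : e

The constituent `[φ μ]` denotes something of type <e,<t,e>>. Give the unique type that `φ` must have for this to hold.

[φ μ] must have type <e,<t,e>>. The sister μ has type e; that is not a function onto <e,<t,e>>, so φ must be the functor, of type <e,<e,<t,e>>>.

<e,<e,<t,e>>>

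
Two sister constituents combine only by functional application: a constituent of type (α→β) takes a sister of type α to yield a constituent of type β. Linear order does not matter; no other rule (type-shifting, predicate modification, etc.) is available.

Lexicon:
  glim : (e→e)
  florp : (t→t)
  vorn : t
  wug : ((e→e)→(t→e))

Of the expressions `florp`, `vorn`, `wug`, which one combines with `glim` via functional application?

wug

florp : (t→t) — does not combine with glim.
vorn : t — does not combine with glim.
wug — combines: wug : ((e→e)→(t→e)) takes glim : (e→e) as argument, giving (t→e).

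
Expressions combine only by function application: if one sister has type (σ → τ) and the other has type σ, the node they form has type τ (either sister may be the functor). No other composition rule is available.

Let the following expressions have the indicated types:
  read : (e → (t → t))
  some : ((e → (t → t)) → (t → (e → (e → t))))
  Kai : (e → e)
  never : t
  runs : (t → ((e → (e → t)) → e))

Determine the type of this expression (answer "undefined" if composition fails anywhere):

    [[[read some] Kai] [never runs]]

At [read some], some : ((e → (t → t)) → (t → (e → (e → t)))) takes read : (e → (t → t)), giving (t → (e → (e → t))).
At [[read some] Kai]: neither (t → (e → (e → t))) nor (e → e) can take the other as argument; the node is ill-typed.

undefined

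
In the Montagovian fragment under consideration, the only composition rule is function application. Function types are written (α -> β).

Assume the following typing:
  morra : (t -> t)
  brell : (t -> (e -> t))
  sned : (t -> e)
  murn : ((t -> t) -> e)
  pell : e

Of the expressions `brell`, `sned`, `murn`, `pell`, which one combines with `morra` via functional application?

murn

brell : (t -> (e -> t)) — neither side's domain matches the other.
sned : (t -> e) — neither side's domain matches the other.
murn — combines: murn : ((t -> t) -> e) takes morra : (t -> t) as argument, giving e.
pell : e — neither side's domain matches the other.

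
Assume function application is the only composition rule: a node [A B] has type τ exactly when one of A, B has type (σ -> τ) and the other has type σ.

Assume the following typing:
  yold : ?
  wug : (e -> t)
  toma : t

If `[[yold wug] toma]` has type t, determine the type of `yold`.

For [[yold wug] toma] to have type t with toma of type t, [yold wug] must be the function: [yold wug] : (t -> t).
For [yold wug] to have type (t -> t) with wug of type (e -> t), yold must be the function: yold : ((e -> t) -> (t -> t)).

((e -> t) -> (t -> t))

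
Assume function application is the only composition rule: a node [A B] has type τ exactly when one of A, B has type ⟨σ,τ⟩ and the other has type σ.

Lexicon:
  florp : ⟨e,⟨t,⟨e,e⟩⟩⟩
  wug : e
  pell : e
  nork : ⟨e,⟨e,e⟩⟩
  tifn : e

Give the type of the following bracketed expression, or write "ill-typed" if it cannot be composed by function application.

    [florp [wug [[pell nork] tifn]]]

[pell nork]: functor nork : ⟨e,⟨e,e⟩⟩, argument pell : e; result ⟨e,e⟩.
[[pell nork] tifn]: functor [pell nork] : ⟨e,e⟩, argument tifn : e; result e.
[wug [[pell nork] tifn]]: e and e cannot combine by function application — type clash.

ill-typed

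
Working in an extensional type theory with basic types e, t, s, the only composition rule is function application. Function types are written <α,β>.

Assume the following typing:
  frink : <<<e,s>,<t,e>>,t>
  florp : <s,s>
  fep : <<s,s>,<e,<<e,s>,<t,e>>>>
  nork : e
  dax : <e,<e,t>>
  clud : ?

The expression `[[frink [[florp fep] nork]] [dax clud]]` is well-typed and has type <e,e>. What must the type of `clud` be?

<<e,<e,t>>,<t,<e,e>>>

[[frink [[florp fep] nork]] [dax clud]] must have type <e,e>. The sister [frink [[florp fep] nork]] has type t; that is not a function onto <e,e>, so [dax clud] must be the functor, of type <t,<e,e>>.
[dax clud] must have type <t,<e,e>>. The sister dax has type <e,<e,t>>; that is not a function onto <t,<e,e>>, so clud must be the functor, of type <<e,<e,t>>,<t,<e,e>>>.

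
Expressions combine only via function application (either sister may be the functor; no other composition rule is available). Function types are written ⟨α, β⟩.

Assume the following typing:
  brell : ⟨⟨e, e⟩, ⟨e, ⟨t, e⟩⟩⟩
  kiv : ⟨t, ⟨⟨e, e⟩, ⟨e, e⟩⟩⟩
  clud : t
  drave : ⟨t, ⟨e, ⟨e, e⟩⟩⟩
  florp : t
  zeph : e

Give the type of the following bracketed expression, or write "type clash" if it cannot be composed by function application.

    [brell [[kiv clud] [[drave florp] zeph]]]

[kiv clud]: functor kiv : ⟨t, ⟨⟨e, e⟩, ⟨e, e⟩⟩⟩, argument clud : t; result ⟨⟨e, e⟩, ⟨e, e⟩⟩.
[drave florp]: functor drave : ⟨t, ⟨e, ⟨e, e⟩⟩⟩, argument florp : t; result ⟨e, ⟨e, e⟩⟩.
[[drave florp] zeph]: functor [drave florp] : ⟨e, ⟨e, e⟩⟩, argument zeph : e; result ⟨e, e⟩.
[[kiv clud] [[drave florp] zeph]]: functor [kiv clud] : ⟨⟨e, e⟩, ⟨e, e⟩⟩, argument [[drave florp] zeph] : ⟨e, e⟩; result ⟨e, e⟩.
[brell [[kiv clud] [[drave florp] zeph]]]: functor brell : ⟨⟨e, e⟩, ⟨e, ⟨t, e⟩⟩⟩, argument [[kiv clud] [[drave florp] zeph]] : ⟨e, e⟩; result ⟨e, ⟨t, e⟩⟩.

⟨e, ⟨t, e⟩⟩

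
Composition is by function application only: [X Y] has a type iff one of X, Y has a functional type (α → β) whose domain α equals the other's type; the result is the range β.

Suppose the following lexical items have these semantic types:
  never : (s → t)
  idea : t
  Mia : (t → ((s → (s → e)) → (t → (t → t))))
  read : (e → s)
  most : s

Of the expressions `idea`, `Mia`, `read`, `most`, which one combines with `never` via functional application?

idea : t — never needs s; idea needs nothing (atomic); neither fits.
Mia : (t → ((s → (s → e)) → (t → (t → t)))) — never needs s; Mia needs t; neither fits.
read : (e → s) — never needs s; read needs e; neither fits.
most — combines: never : (s → t) takes most : s as argument, giving t.

most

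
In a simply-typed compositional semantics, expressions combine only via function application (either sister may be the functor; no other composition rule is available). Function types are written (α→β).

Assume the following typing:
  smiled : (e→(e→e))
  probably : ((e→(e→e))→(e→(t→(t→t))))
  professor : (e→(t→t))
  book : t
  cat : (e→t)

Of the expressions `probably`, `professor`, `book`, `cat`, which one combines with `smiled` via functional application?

probably

probably — combines: probably : ((e→(e→e))→(e→(t→(t→t)))) takes smiled : (e→(e→e)) as argument, giving (e→(t→(t→t))).
professor : (e→(t→t)) — does not combine with smiled.
book : t — does not combine with smiled.
cat : (e→t) — does not combine with smiled.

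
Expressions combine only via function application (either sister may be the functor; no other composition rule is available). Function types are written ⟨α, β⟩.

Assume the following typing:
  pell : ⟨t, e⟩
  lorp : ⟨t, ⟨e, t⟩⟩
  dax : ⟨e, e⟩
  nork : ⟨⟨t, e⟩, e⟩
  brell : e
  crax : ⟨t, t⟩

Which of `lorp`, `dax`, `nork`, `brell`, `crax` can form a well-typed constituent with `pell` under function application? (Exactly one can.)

lorp : ⟨t, ⟨e, t⟩⟩ — no; pell wants t, and lorp wants t.
dax : ⟨e, e⟩ — no; pell wants t, and dax wants e.
nork — combines: nork : ⟨⟨t, e⟩, e⟩ takes pell : ⟨t, e⟩ as argument, giving e.
brell : e — no; pell wants t, and brell wants nothing (atomic).
crax : ⟨t, t⟩ — no; pell wants t, and crax wants t.

nork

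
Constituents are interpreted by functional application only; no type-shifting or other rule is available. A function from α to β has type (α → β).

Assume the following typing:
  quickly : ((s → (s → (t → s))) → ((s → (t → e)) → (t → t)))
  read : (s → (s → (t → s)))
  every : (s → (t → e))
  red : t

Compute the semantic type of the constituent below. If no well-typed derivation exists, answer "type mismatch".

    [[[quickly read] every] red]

t

[quickly read]: functor quickly : ((s → (s → (t → s))) → ((s → (t → e)) → (t → t))), argument read : (s → (s → (t → s))); result ((s → (t → e)) → (t → t)).
[[quickly read] every]: functor [quickly read] : ((s → (t → e)) → (t → t)), argument every : (s → (t → e)); result (t → t).
[[[quickly read] every] red]: functor [[quickly read] every] : (t → t), argument red : t; result t.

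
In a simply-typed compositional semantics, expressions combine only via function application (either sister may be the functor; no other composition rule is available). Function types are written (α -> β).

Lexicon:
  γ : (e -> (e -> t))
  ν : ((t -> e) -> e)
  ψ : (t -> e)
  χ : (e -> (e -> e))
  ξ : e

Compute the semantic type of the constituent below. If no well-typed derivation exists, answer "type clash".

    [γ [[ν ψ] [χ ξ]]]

(e -> t)

[ν ψ]: ((t -> e) -> e) applied to (t -> e) yields e.
[χ ξ]: (e -> (e -> e)) applied to e yields (e -> e).
[[ν ψ] [χ ξ]]: (e -> e) applied to e yields e.
[γ [[ν ψ] [χ ξ]]]: (e -> (e -> t)) applied to e yields (e -> t).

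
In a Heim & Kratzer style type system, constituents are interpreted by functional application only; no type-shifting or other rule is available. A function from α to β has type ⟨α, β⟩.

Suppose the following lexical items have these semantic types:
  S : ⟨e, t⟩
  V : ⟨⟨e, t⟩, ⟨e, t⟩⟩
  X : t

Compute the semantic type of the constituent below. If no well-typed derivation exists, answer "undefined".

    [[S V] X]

[S V] — V of type ⟨⟨e, t⟩, ⟨e, t⟩⟩ combines with S of type ⟨e, t⟩: type ⟨e, t⟩.
[[S V] X]: ⟨e, t⟩ with t — neither is a function whose domain matches the other; composition fails here.

undefined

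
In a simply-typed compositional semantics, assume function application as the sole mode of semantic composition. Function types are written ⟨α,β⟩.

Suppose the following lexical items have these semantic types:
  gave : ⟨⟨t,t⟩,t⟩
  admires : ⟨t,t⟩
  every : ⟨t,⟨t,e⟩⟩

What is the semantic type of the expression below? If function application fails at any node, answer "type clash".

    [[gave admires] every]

⟨t,e⟩

[gave admires] — gave of type ⟨⟨t,t⟩,t⟩ combines with admires of type ⟨t,t⟩: type t.
[[gave admires] every] — every of type ⟨t,⟨t,e⟩⟩ combines with [gave admires] of type t: type ⟨t,e⟩.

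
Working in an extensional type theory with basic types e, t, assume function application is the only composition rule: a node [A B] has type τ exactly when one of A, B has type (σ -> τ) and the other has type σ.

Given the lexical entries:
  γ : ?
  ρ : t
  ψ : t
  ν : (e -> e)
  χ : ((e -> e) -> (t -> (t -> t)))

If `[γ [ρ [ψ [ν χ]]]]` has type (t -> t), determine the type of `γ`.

(t -> (t -> t))

[γ [ρ [ψ [ν χ]]]] is required to be (t -> t). [ρ [ψ [ν χ]]] : t cannot yield (t -> t) as functor, so γ : (t -> (t -> t)).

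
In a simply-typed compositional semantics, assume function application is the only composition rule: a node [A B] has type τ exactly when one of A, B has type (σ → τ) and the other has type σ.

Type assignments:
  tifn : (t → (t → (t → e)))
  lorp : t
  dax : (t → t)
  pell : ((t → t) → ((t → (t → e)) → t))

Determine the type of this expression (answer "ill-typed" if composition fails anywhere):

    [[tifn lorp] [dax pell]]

[tifn lorp]: functor tifn : (t → (t → (t → e))), argument lorp : t; result (t → (t → e)).
[dax pell]: functor pell : ((t → t) → ((t → (t → e)) → t)), argument dax : (t → t); result ((t → (t → e)) → t).
[[tifn lorp] [dax pell]]: functor [dax pell] : ((t → (t → e)) → t), argument [tifn lorp] : (t → (t → e)); result t.

t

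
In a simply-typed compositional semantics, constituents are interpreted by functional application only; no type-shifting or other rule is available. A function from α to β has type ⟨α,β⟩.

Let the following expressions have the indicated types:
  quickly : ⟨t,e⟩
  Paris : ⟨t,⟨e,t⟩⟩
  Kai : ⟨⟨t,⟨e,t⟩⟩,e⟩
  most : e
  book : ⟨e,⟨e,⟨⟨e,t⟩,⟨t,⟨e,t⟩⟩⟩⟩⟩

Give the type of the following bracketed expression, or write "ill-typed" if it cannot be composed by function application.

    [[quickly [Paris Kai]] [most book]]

ill-typed

[Paris Kai]: Kai is ⟨⟨t,⟨e,t⟩⟩,e⟩, Paris is ⟨t,⟨e,t⟩⟩; result e.
[quickly [Paris Kai]]: ⟨t,e⟩ with e — neither is a function whose domain matches the other; composition fails here.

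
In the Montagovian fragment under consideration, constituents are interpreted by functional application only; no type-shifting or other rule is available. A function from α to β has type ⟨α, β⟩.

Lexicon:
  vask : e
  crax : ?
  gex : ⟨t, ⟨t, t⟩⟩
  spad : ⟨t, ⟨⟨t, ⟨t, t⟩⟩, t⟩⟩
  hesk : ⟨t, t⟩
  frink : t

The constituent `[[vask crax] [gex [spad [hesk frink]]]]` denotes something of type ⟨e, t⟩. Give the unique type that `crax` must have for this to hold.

[[vask crax] [gex [spad [hesk frink]]]] must have type ⟨e, t⟩. The sister [gex [spad [hesk frink]]] has type t; that is not a function onto ⟨e, t⟩, so [vask crax] must be the functor, of type ⟨t, ⟨e, t⟩⟩.
[vask crax] must have type ⟨t, ⟨e, t⟩⟩. The sister vask has type e; that is not a function onto ⟨t, ⟨e, t⟩⟩, so crax must be the functor, of type ⟨e, ⟨t, ⟨e, t⟩⟩⟩.

⟨e, ⟨t, ⟨e, t⟩⟩⟩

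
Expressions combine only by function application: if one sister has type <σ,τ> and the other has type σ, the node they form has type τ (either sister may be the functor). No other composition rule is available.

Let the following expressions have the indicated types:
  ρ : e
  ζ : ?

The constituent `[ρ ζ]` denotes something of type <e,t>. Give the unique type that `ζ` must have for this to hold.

[ρ ζ] is required to be <e,t>. ρ : e cannot yield <e,t> as functor, so ζ : <e,<e,t>>.

<e,<e,t>>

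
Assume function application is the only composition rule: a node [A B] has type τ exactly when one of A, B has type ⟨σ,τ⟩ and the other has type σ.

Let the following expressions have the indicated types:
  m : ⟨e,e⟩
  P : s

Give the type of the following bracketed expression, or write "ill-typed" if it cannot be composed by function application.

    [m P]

[m P]: ⟨e,e⟩ with s — neither is a function whose domain matches the other; composition fails here.

ill-typed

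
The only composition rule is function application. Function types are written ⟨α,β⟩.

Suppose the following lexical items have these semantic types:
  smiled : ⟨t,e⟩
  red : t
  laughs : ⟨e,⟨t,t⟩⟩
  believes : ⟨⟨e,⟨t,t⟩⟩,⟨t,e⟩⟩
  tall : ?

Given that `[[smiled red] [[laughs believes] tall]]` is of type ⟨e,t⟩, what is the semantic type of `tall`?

At [[smiled red] [[laughs believes] tall]] (required: ⟨e,t⟩): [smiled red] is e, which is not a function with range ⟨e,t⟩; hence [[laughs believes] tall] is the functor — type ⟨e,⟨e,t⟩⟩.
At [[laughs believes] tall] (required: ⟨e,⟨e,t⟩⟩): [laughs believes] is ⟨t,e⟩, which is not a function with range ⟨e,⟨e,t⟩⟩; hence tall is the functor — type ⟨⟨t,e⟩,⟨e,⟨e,t⟩⟩⟩.

⟨⟨t,e⟩,⟨e,⟨e,t⟩⟩⟩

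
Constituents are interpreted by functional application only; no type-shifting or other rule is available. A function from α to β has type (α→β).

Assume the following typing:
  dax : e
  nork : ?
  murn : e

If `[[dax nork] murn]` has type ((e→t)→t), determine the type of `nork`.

(e→(e→((e→t)→t)))

[[dax nork] murn] must have type ((e→t)→t). The sister murn has type e; that is not a function onto ((e→t)→t), so [dax nork] must be the functor, of type (e→((e→t)→t)).
[dax nork] must have type (e→((e→t)→t)). The sister dax has type e; that is not a function onto (e→((e→t)→t)), so nork must be the functor, of type (e→(e→((e→t)→t))).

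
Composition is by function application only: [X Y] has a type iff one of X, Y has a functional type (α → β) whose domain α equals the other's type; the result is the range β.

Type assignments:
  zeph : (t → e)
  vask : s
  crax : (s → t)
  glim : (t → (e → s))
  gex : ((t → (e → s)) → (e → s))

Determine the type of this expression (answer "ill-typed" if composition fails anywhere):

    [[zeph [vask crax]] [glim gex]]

[vask crax]: crax is (s → t), vask is s; result t.
[zeph [vask crax]]: zeph is (t → e), [vask crax] is t; result e.
[glim gex]: gex is ((t → (e → s)) → (e → s)), glim is (t → (e → s)); result (e → s).
[[zeph [vask crax]] [glim gex]]: [glim gex] is (e → s), [zeph [vask crax]] is e; result s.

s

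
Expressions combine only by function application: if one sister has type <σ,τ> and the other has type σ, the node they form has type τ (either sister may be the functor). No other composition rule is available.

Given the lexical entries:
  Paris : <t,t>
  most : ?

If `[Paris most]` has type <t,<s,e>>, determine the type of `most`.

<<t,t>,<t,<s,e>>>

For [Paris most] to have type <t,<s,e>> with Paris of type <t,t>, most must be the function: most : <<t,t>,<t,<s,e>>>.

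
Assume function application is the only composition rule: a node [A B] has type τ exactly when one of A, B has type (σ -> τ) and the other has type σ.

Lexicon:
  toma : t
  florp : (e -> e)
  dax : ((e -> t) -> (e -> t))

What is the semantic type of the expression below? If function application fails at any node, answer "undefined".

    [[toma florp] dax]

undefined

[toma florp]: t and (e -> e) cannot combine by function application — type clash.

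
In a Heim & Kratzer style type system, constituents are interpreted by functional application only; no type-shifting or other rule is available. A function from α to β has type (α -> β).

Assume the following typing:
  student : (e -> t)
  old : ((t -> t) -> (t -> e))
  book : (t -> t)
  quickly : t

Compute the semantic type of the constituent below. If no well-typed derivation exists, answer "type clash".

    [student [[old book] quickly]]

At [old book], old : ((t -> t) -> (t -> e)) takes book : (t -> t), giving (t -> e).
At [[old book] quickly], [old book] : (t -> e) takes quickly : t, giving e.
At [student [[old book] quickly]], student : (e -> t) takes [[old book] quickly] : e, giving t.

t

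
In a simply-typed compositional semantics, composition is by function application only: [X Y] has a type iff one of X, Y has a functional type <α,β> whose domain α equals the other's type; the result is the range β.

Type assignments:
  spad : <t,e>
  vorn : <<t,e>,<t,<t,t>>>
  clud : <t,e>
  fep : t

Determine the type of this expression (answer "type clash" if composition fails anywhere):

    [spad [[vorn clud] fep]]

[vorn clud]: functor vorn : <<t,e>,<t,<t,t>>>, argument clud : <t,e>; result <t,<t,t>>.
[[vorn clud] fep]: functor [vorn clud] : <t,<t,t>>, argument fep : t; result <t,t>.
At [spad [[vorn clud] fep]]: neither <t,e> nor <t,t> can take the other as argument; the node is ill-typed.

type clash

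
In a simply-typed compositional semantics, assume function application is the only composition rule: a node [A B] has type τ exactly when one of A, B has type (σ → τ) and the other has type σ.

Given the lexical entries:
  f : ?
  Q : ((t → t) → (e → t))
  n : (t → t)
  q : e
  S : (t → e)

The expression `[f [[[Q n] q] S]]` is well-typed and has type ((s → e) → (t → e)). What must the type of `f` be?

(e → ((s → e) → (t → e)))

For [f [[[Q n] q] S]] to have type ((s → e) → (t → e)) with [[[Q n] q] S] of type e, f must be the function: f : (e → ((s → e) → (t → e))).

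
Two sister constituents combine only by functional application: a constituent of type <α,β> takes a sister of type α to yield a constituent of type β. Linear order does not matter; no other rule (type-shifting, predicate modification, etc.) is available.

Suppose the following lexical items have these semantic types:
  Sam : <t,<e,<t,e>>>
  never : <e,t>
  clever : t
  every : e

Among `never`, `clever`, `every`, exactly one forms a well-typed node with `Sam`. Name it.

never : <e,t> — neither side's domain matches the other.
clever — combines: Sam : <t,<e,<t,e>>> takes clever : t as argument, giving <e,<t,e>>.
every : e — neither side's domain matches the other.

clever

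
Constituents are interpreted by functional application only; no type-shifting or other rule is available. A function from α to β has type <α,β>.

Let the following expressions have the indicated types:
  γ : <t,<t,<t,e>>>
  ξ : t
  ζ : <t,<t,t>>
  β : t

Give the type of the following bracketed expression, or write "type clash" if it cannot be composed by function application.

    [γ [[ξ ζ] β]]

[ξ ζ]: functor ζ : <t,<t,t>>, argument ξ : t; result <t,t>.
[[ξ ζ] β]: functor [ξ ζ] : <t,t>, argument β : t; result t.
[γ [[ξ ζ] β]]: functor γ : <t,<t,<t,e>>>, argument [[ξ ζ] β] : t; result <t,<t,e>>.

<t,<t,e>>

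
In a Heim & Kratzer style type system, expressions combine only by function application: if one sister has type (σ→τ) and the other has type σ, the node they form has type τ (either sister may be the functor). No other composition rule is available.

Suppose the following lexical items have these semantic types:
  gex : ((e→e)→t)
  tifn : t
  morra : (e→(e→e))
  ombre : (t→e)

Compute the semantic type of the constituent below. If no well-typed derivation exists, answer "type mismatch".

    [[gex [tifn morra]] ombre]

type mismatch

[tifn morra]: t and (e→(e→e)) cannot combine by function application — type clash.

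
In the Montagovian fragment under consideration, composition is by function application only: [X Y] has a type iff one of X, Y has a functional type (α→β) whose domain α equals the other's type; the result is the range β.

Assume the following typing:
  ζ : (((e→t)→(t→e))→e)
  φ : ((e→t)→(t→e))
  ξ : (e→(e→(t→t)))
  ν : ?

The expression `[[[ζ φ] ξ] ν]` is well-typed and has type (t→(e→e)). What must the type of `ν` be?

((e→(t→t))→(t→(e→e)))

[[[ζ φ] ξ] ν] must have type (t→(e→e)). The sister [[ζ φ] ξ] has type (e→(t→t)); that is not a function onto (t→(e→e)), so ν must be the functor, of type ((e→(t→t))→(t→(e→e))).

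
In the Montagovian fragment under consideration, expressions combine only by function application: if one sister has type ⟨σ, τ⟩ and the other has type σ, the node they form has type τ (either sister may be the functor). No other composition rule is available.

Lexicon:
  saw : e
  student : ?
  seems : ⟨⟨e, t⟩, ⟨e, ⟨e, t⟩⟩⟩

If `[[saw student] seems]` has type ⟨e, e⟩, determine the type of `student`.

[[saw student] seems] must have type ⟨e, e⟩. The sister seems has type ⟨⟨e, t⟩, ⟨e, ⟨e, t⟩⟩⟩; that is not a function onto ⟨e, e⟩, so [saw student] must be the functor, of type ⟨⟨⟨e, t⟩, ⟨e, ⟨e, t⟩⟩⟩, ⟨e, e⟩⟩.
[saw student] must have type ⟨⟨⟨e, t⟩, ⟨e, ⟨e, t⟩⟩⟩, ⟨e, e⟩⟩. The sister saw has type e; that is not a function onto ⟨⟨⟨e, t⟩, ⟨e, ⟨e, t⟩⟩⟩, ⟨e, e⟩⟩, so student must be the functor, of type ⟨e, ⟨⟨⟨e, t⟩, ⟨e, ⟨e, t⟩⟩⟩, ⟨e, e⟩⟩⟩.

⟨e, ⟨⟨⟨e, t⟩, ⟨e, ⟨e, t⟩⟩⟩, ⟨e, e⟩⟩⟩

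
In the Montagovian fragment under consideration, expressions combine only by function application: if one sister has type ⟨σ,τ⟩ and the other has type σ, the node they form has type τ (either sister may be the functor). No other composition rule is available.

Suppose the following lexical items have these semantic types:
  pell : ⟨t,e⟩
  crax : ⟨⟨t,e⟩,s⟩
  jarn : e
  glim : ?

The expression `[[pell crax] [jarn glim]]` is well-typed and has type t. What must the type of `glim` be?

⟨e,⟨s,t⟩⟩

[[pell crax] [jarn glim]] must have type t. The sister [pell crax] has type s; that is not a function onto t, so [jarn glim] must be the functor, of type ⟨s,t⟩.
[jarn glim] must have type ⟨s,t⟩. The sister jarn has type e; that is not a function onto ⟨s,t⟩, so glim must be the functor, of type ⟨e,⟨s,t⟩⟩.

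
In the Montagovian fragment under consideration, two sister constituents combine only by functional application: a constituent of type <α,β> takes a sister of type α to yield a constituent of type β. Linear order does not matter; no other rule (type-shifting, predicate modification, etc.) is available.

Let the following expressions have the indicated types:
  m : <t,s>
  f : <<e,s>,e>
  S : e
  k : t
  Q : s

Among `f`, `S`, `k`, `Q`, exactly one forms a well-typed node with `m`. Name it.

f : <<e,s>,e> — m needs t; f needs <e,s>; neither fits.
S : e — m needs t; S needs nothing (atomic); neither fits.
k — combines: m : <t,s> takes k : t as argument, giving s.
Q : s — m needs t; Q needs nothing (atomic); neither fits.

k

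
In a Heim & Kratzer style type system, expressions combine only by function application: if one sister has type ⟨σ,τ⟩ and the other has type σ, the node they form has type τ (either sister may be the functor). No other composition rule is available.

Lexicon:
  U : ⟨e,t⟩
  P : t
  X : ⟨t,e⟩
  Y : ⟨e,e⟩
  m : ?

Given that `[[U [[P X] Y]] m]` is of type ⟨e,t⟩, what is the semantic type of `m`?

[[U [[P X] Y]] m] is required to be ⟨e,t⟩. [U [[P X] Y]] : t cannot yield ⟨e,t⟩ as functor, so m : ⟨t,⟨e,t⟩⟩.

⟨t,⟨e,t⟩⟩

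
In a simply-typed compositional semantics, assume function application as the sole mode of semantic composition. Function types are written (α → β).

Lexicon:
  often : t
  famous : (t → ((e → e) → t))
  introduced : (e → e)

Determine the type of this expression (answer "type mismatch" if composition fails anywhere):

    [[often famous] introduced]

t

[often famous]: famous is (t → ((e → e) → t)), often is t; result ((e → e) → t).
[[often famous] introduced]: [often famous] is ((e → e) → t), introduced is (e → e); result t.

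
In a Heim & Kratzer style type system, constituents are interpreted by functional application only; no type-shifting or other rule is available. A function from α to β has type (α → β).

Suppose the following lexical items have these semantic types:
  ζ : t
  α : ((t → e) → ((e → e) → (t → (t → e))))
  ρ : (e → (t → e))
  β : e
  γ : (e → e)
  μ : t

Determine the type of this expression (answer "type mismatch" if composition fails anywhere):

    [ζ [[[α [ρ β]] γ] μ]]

[ρ β]: (e → (t → e)) applied to e yields (t → e).
[α [ρ β]]: ((t → e) → ((e → e) → (t → (t → e)))) applied to (t → e) yields ((e → e) → (t → (t → e))).
[[α [ρ β]] γ]: ((e → e) → (t → (t → e))) applied to (e → e) yields (t → (t → e)).
[[[α [ρ β]] γ] μ]: (t → (t → e)) applied to t yields (t → e).
[ζ [[[α [ρ β]] γ] μ]]: (t → e) applied to t yields e.

e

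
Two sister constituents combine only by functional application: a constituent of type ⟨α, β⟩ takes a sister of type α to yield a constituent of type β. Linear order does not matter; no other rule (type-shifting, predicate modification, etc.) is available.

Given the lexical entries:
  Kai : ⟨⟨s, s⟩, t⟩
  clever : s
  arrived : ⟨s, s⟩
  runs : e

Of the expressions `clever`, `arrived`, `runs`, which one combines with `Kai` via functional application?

clever : s — does not combine with Kai.
arrived — combines: Kai : ⟨⟨s, s⟩, t⟩ takes arrived : ⟨s, s⟩ as argument, giving t.
runs : e — does not combine with Kai.

arrived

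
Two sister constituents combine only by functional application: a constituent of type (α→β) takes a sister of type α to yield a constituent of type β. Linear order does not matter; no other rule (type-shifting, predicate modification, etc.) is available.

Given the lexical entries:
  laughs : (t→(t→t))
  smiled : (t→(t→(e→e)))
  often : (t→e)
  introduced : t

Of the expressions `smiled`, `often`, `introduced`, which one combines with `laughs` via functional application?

smiled : (t→(t→(e→e))) — neither side's domain matches the other.
often : (t→e) — neither side's domain matches the other.
introduced — combines: laughs : (t→(t→t)) takes introduced : t as argument, giving (t→t).

introduced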